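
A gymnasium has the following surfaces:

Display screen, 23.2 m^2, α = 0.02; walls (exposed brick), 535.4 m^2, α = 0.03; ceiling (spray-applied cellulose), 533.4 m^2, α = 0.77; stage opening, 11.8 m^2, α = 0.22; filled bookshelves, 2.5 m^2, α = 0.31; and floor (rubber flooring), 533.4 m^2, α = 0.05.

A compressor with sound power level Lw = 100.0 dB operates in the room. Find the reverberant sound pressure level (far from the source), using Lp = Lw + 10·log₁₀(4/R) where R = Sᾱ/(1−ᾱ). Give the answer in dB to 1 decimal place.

78.0 dB

Σ(Sᵢαᵢ) = 23.2·0.02 + 535.4·0.03 + 533.4·0.77 + 11.8·0.22 + 2.5·0.31 + 533.4·0.05 = 457.285; total area S = 1639.7 m^2.
ᾱ = 0.2789, so room constant R = A/(1−ᾱ) = 634.149 m^2.
Lp = Lw + 10 log₁₀(4/R) = 100.0 -22.00 = 78.0 dB.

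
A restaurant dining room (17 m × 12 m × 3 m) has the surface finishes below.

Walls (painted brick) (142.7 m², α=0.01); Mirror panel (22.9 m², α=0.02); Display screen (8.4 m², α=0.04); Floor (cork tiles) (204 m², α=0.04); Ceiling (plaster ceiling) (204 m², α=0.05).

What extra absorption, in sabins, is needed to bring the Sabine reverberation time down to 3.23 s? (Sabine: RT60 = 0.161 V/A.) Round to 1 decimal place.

Summing Sᵢαᵢ: 1.427 + 0.458 + 0.336 + 8.160 + 10.200 → A₁ = 20.581 sabins.
For T = 3.23 s, need A₂ = 0.161·V/T = 0.161·612/3.23 = 30.505 sabins.
ΔA = A₂ − A₁ = 30.505 − 20.581 = 9.9 sabins.

9.9 sabins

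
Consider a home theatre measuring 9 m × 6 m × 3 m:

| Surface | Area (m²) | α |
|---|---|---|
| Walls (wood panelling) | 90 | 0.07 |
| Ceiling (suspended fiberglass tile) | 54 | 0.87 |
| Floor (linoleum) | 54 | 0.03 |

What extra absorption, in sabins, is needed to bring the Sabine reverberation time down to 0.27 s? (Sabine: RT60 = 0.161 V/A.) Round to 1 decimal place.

Total absorption A₁ = 90×0.07 + 54×0.87 + 54×0.03
  = 6.300 + 46.980 + 1.620 = 54.900 m² sabins.
V = 162 m³. Required absorption A₂ = 0.161 × 162 / 0.27 = 96.600 sabins.
Shortfall: 96.600 − 54.900 = 41.7 sabins.

41.7 sabins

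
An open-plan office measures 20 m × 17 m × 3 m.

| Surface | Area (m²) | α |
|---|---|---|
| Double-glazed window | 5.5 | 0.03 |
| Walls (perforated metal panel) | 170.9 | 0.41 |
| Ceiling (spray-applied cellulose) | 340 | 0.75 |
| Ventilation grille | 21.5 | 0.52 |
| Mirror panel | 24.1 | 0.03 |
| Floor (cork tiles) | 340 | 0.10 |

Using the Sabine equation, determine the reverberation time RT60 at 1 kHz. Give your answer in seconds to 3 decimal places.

0.442 s

A = Σ Sᵢαᵢ = 5.5·0.03 + 170.9·0.41 + 340·0.75 + 21.5·0.52 + 24.1·0.03 + 340·0.10 = 371.137 sabins.
Volume V = 20 × 17 × 3 = 1020 m³.
T = 0.161 V/A = 0.161·1020/371.137 = 0.442 s.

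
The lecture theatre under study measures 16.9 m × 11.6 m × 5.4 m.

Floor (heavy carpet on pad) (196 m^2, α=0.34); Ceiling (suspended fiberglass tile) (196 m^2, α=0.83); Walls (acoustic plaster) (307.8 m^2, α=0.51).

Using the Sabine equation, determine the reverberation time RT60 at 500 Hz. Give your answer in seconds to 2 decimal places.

A = Σ Sᵢαᵢ = 196*0.34 + 196*0.83 + 307.8*0.51 = 386.298 sabins.
Volume V = 16.9 × 11.6 × 5.4 = 1058.616 m³.
Sabine: RT60 = 0.161 × 1058.616 / 386.298 = 0.44 s.

0.44 s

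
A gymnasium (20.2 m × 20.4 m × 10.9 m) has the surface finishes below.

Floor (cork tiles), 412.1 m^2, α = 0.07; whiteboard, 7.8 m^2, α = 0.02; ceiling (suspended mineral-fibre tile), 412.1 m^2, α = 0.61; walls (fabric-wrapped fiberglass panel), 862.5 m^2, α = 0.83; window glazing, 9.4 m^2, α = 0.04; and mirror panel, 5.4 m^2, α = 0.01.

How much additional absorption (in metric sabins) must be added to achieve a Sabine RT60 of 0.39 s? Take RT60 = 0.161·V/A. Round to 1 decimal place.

Equivalent absorption area: A₁ = 412.1·0.07 + 7.8·0.02 + 412.1·0.61 + 862.5·0.83 + 9.4·0.04 + 5.4·0.01 = 996.689 m^2.
For T = 0.39 s, need A₂ = 0.161·V/T = 0.161·4491.672/0.39 = 1854.254 sabins.
ΔA = A₂ − A₁ = 1854.254 − 996.689 = 857.6 sabins.

857.6 sabins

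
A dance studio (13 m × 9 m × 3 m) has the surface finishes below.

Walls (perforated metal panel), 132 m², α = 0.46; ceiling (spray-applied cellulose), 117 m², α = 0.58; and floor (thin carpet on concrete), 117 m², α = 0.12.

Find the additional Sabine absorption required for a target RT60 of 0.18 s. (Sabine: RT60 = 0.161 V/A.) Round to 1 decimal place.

171.3 sabins

Summing Sᵢαᵢ: 60.720 + 67.860 + 14.040 → A₁ = 142.620 sabins.
Target A₂ = 0.161·351/0.18 = 313.950 sabins (V = 351 m³).
Additional absorption ΔA = 313.950 − 142.620 = 171.3 sabins.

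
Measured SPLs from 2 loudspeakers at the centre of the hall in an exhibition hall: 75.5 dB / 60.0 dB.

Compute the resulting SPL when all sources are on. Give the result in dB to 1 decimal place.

Sum in the linear (power) domain: Σ 10^(Lᵢ/10) = 10^(75.5/10) + 10^(60.0/10) = 3.648e+07.
Combined level = 10 log₁₀(3.648e+07) = 75.6 dB.

75.6 dB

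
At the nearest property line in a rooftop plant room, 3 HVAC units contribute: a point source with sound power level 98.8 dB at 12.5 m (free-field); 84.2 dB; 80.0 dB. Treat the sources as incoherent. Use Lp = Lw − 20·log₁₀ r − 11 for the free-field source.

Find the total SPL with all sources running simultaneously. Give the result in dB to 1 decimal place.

85.6 dB

Source at 12.5 m: Lp = 98.8 − 20·log₁₀(12.5) − 11 = 65.9 dB.
Sum in the linear (power) domain: Σ 10^(Lᵢ/10) = 10^(65.9/10) + 10^(84.2/10) + 10^(80.0/10) = 3.669e+08.
Back to dB: 10·log₁₀ Σ = 85.6 dB.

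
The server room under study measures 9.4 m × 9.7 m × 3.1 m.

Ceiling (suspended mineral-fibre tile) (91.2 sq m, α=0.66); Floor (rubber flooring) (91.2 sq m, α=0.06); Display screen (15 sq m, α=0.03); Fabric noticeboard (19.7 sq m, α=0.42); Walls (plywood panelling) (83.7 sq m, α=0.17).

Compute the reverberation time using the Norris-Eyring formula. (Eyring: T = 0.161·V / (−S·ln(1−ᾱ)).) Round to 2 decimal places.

0.43 s

S = Σ Sᵢ = 300.8 sq m.
Absorption A = 91.2·0.66 + 91.2·0.06 + 15·0.03 + 19.7·0.42 + 83.7·0.17 = 88.617 sabins.
Mean coefficient ᾱ = A/S = 0.2946.
Eyring denominator: −S ln(1−ᾱ) = 104.976.
V = 9.4 × 9.7 × 3.1 = 282.658 m³.
T = 0.161·V/[−S·ln(1−ᾱ)] = 0.161·282.658/104.976 = 0.43 s.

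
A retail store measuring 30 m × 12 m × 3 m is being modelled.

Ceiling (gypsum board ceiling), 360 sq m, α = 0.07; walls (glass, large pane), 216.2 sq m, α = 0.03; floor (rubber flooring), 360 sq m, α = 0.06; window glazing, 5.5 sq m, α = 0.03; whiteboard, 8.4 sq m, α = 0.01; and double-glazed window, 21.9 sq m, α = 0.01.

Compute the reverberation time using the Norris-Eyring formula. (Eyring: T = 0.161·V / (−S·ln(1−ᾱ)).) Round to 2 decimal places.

3.14 seconds

S = Σ Sᵢ = 972.0 sq m.
Absorption A = 360·0.07 + 216.2·0.03 + 360·0.06 + 5.5·0.03 + 8.4·0.01 + 21.9·0.01 = 53.754 sabins.
Mean coefficient ᾱ = A/S = 0.0553.
−S·ln(1−ᾱ) = −972.0 × ln(1 − 0.0553) = 55.295.
V = 30 × 12 × 3 = 1080 m³.
RT60 = 0.161 × 1080 / 55.295 = 3.14 s.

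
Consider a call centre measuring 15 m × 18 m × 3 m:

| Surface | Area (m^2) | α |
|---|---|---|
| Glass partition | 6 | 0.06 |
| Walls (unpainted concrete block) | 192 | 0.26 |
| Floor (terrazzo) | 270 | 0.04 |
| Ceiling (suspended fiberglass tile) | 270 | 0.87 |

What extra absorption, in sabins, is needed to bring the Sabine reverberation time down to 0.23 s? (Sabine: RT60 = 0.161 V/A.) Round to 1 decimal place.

271.0 sabins

A₁ = Σ Sᵢαᵢ = 6·0.06 + 192·0.26 + 270·0.04 + 270·0.87 = 295.980 sabins.
For T = 0.23 s, need A₂ = 0.161·V/T = 0.161·810/0.23 = 567.000 sabins.
ΔA = A₂ − A₁ = 567.000 − 295.980 = 271.0 sabins.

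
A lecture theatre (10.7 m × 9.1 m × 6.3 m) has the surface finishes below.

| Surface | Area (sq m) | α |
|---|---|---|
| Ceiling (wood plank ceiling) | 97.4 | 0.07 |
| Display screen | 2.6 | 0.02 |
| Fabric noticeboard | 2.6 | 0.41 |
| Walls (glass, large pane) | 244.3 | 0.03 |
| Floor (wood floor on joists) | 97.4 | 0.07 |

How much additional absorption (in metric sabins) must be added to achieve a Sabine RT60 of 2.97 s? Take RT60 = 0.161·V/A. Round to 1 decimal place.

11.2 sabins

Total absorption A₁ = 97.4×0.07 + 2.6×0.02 + 2.6×0.41 + 244.3×0.03 + 97.4×0.07
  = 6.818 + 0.052 + 1.066 + 7.329 + 6.818 = 22.083 sq m sabins.
Target A₂ = 0.161·613.431/2.97 = 33.253 sabins (V = 613.431 m³).
ΔA = A₂ − A₁ = 33.253 − 22.083 = 11.2 sabins.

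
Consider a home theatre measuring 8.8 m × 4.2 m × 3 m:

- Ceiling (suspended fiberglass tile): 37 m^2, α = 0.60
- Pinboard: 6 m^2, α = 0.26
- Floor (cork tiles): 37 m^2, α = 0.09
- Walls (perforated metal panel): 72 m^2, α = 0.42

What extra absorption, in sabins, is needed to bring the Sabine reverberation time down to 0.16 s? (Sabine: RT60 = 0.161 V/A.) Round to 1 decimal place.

Equivalent absorption area: A₁ = 37·0.60 + 6·0.26 + 37·0.09 + 72·0.42 = 57.330 m^2.
Target A₂ = 0.161·110.88/0.16 = 111.573 sabins (V = 110.88 m³).
Shortfall: 111.573 − 57.330 = 54.2 sabins.

54.2 sabins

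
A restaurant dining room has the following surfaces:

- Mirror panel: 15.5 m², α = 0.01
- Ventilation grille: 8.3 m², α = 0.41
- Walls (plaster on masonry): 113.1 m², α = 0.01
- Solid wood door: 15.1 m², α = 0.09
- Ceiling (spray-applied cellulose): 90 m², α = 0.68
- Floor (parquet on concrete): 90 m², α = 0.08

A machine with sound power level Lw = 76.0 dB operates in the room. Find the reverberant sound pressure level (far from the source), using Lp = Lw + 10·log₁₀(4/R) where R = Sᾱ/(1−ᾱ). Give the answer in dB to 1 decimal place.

62.2 dB

Σ(Sᵢαᵢ) = 15.5·0.01 + 8.3·0.41 + 113.1·0.01 + 15.1·0.09 + 90·0.68 + 90·0.08 = 74.448; total area S = 332.0 m².
ᾱ = 0.2242, so room constant R = A/(1−ᾱ) = 95.963 m².
Lp = 76.0 + 10·log₁₀(4/95.963) = 76.0 + (-13.80) = 62.2 dB.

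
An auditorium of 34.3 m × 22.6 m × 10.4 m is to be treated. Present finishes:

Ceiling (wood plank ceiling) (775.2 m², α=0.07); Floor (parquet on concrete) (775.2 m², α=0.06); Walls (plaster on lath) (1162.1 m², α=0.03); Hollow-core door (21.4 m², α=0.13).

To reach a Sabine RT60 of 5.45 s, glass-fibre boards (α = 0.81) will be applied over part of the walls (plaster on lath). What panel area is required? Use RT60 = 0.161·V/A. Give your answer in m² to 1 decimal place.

Summing Sᵢαᵢ: 54.264 + 46.512 + 34.863 + 2.782 → A₁ = 138.421 sabins.
Required A₂ = 0.161·8061.872/5.45 = 238.158 sabins.
ΔA needed = 238.158 − 138.421 = 99.737 sabins.
Net gain per m²: Δα = 0.81 − 0.03 = 0.78.
Panel area = 99.737 / 0.78 = 127.9 m².

127.9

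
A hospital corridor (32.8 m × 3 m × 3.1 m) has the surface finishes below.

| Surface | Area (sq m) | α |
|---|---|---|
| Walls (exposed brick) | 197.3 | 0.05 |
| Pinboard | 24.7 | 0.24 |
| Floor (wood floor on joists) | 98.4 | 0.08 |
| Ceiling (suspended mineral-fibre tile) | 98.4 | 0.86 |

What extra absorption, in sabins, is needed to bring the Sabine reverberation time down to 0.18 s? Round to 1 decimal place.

164.6 sabins

Total absorption A₁ = 197.3·0.05 + 24.7·0.24 + 98.4·0.08 + 98.4·0.86
  = 9.865 + 5.928 + 7.872 + 84.624 = 108.289 sq m sabins.
V = 305.04 m³. Required absorption A₂ = 0.161 × 305.04 / 0.18 = 272.841 sabins.
ΔA = A₂ − A₁ = 272.841 − 108.289 = 164.6 sabins.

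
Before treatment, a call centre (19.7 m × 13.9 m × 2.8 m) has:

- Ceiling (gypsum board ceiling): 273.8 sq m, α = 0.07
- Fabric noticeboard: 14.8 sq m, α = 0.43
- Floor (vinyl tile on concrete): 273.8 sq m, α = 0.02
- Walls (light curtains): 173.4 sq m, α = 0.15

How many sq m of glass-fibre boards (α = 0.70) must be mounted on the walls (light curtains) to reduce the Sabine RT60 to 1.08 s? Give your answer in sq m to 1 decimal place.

Summing Sᵢαᵢ: 19.166 + 6.364 + 5.476 + 26.010 → A₁ = 57.016 sabins.
V = 766.724 m³. Target absorption A₂ = 0.161 × 766.724 / 1.08 = 114.299 sabins.
Absorption to add: 114.299 − 57.016 = 57.283 sabins.
Net gain per sq m: Δα = 0.70 − 0.15 = 0.55.
Area = ΔA/Δα = 57.283/0.55 = 104.2 sq m.

104.2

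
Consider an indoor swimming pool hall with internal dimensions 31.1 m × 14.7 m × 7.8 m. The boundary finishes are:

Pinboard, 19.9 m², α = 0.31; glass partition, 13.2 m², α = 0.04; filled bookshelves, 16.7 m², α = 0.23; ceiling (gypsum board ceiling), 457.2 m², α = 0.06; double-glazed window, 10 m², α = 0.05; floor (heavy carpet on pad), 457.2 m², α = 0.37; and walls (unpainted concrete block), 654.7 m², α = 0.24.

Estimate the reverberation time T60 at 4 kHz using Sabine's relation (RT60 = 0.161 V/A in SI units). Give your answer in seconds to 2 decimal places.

Equivalent absorption area: A = 19.9*0.31 + 13.2*0.04 + 16.7*0.23 + 457.2*0.06 + 10*0.05 + 457.2*0.37 + 654.7*0.24 = 364.762 m².
Volume V = 31.1 × 14.7 × 7.8 = 3565.926 m³.
RT60 = 0.161 · V / A = 0.161 × 3565.926 / 364.762 = 1.57 s.

1.57 seconds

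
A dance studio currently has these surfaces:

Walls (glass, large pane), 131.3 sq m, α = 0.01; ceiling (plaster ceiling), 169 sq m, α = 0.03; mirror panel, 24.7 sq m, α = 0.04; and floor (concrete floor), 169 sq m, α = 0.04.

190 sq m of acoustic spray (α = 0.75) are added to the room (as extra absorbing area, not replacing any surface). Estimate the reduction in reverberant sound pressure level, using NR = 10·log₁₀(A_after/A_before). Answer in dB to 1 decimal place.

10.4 dB

Equivalent absorption area: A_before = 131.3×0.01 + 169×0.03 + 24.7×0.04 + 169×0.04 = 14.131 sq m.
Added absorption = 190 × 0.75 = 142.500 sabins.
New total A_after = 156.631 sabins.
NR = 10·log₁₀(156.631/14.131) = 10.4 dB.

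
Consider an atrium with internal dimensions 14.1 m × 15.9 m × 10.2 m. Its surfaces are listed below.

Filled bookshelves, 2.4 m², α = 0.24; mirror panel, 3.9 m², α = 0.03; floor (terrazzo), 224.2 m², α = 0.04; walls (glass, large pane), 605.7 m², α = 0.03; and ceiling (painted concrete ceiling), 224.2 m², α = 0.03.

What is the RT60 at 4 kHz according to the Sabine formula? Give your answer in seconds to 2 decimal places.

10.65 seconds

Total absorption A = 2.4·0.24 + 3.9·0.03 + 224.2·0.04 + 605.7·0.03 + 224.2·0.03
  = 0.576 + 0.117 + 8.968 + 18.171 + 6.726 = 34.558 m² sabins.
Room volume: 2286.738 m³.
RT60 = 0.161 · V / A = 0.161 × 2286.738 / 34.558 = 10.65 s.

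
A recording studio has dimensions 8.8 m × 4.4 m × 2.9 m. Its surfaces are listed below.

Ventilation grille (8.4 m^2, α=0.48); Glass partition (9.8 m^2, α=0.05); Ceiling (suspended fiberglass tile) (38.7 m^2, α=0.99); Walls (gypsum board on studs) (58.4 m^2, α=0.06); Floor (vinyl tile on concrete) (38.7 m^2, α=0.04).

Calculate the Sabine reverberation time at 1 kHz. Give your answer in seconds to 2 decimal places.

0.38 s

A = Σ Sᵢαᵢ = 8.4·0.48 + 9.8·0.05 + 38.7·0.99 + 58.4·0.06 + 38.7·0.04 = 47.887 sabins.
Volume V = 8.8 × 4.4 × 2.9 = 112.288 m³.
Sabine: RT60 = 0.161 × 112.288 / 47.887 = 0.38 s.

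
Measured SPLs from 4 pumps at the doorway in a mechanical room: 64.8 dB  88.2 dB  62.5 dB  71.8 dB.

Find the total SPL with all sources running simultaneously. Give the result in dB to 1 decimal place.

88.3 dB

Σ 10^(Lᵢ/10) = 6.806e+08.
Combined level = 10 log₁₀(6.806e+08) = 88.3 dB.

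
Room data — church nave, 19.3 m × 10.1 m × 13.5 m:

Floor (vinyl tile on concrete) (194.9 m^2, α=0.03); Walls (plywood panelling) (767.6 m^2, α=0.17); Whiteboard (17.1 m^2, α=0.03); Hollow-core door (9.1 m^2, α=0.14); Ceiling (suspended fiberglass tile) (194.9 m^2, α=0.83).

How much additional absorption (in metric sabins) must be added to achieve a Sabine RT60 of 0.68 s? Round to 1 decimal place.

323.2 sabins

A₁ = Σ Sᵢαᵢ = 194.9·0.03 + 767.6·0.17 + 17.1·0.03 + 9.1·0.14 + 194.9·0.83 = 299.893 sabins.
For T = 0.68 s, need A₂ = 0.161·V/T = 0.161·2631.555/0.68 = 623.059 sabins.
ΔA = A₂ − A₁ = 623.059 − 299.893 = 323.2 sabins.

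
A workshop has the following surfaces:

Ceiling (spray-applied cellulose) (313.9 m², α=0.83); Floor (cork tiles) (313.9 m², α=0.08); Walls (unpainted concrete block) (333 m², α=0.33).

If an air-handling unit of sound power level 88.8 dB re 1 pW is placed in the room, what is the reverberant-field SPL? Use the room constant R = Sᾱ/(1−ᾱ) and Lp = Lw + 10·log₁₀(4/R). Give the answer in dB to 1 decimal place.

Σ(Sᵢαᵢ) = 313.9·0.83 + 313.9·0.08 + 333·0.33 = 395.539; total area S = 960.8 m².
ᾱ = 395.539/960.8 = 0.4117; R = Sᾱ/(1−ᾱ) = 395.539/(1−0.4117) = 672.342 m².
Lp = Lw + 10 log₁₀(4/R) = 88.8 -22.26 = 66.5 dB.

66.5 dB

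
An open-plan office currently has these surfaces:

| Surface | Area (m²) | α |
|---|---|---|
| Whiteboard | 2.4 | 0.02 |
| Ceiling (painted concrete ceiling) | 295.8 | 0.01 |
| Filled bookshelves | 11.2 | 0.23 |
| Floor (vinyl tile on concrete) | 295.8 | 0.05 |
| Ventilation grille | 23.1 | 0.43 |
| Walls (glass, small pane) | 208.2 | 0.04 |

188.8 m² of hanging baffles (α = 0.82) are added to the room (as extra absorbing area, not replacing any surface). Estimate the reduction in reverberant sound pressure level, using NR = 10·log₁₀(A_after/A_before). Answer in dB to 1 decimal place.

A_before = Σ Sᵢαᵢ = 2.4·0.02 + 295.8·0.01 + 11.2·0.23 + 295.8·0.05 + 23.1·0.43 + 208.2·0.04 = 38.633 sabins.
Added absorption = 188.8 × 0.82 = 154.816 sabins.
New total A_after = 193.449 sabins.
NR = 10·log₁₀(193.449/38.633) = 7.0 dB.

7.0 dB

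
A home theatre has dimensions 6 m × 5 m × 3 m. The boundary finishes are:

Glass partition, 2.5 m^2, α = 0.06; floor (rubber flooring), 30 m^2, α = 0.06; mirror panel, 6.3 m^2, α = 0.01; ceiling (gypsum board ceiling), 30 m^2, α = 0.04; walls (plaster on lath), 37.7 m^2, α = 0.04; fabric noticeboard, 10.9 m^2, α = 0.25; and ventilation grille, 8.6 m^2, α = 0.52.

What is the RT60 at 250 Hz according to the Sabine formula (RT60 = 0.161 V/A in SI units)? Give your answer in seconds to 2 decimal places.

1.22 s

Equivalent absorption area: A = 2.5*0.06 + 30*0.06 + 6.3*0.01 + 30*0.04 + 37.7*0.04 + 10.9*0.25 + 8.6*0.52 = 11.918 m^2.
Volume V = 6 × 5 × 3 = 90 m³.
T = 0.161 V/A = 0.161·90/11.918 = 1.22 s.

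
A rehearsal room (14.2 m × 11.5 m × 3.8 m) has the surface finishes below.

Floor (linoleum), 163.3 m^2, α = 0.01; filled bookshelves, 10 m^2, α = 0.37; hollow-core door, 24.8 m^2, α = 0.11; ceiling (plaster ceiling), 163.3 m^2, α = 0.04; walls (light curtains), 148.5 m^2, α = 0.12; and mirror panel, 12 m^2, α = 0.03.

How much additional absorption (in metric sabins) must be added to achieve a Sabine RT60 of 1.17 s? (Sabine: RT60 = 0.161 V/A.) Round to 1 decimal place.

52.6 sabins

A₁ = Σ Sᵢαᵢ = 163.3*0.01 + 10*0.37 + 24.8*0.11 + 163.3*0.04 + 148.5*0.12 + 12*0.03 = 32.773 sabins.
For T = 1.17 s, need A₂ = 0.161·V/T = 0.161·620.54/1.17 = 85.391 sabins.
Additional absorption ΔA = 85.391 − 32.773 = 52.6 sabins.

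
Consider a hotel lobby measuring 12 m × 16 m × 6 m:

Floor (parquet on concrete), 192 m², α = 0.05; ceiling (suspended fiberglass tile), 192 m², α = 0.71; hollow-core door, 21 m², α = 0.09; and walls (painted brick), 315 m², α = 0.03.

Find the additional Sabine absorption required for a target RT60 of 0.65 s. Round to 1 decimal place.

128.1 sabins

Equivalent absorption area: A₁ = 192*0.05 + 192*0.71 + 21*0.09 + 315*0.03 = 157.260 m².
V = 1152 m³. Required absorption A₂ = 0.161 × 1152 / 0.65 = 285.342 sabins.
Shortfall: 285.342 − 157.260 = 128.1 sabins.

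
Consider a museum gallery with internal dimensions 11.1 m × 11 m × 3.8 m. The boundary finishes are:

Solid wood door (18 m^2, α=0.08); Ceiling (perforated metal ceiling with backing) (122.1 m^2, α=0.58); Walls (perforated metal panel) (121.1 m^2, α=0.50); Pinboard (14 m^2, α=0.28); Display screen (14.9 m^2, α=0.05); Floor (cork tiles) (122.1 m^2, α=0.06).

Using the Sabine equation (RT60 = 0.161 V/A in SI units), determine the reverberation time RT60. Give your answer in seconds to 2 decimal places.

Summing Sᵢαᵢ: 1.440 + 70.818 + 60.550 + 3.920 + 0.745 + 7.326 → A = 144.799 sabins.
Room volume: 463.98 m³.
T = 0.161 V/A = 0.161·463.98/144.799 = 0.52 s.

0.52 sec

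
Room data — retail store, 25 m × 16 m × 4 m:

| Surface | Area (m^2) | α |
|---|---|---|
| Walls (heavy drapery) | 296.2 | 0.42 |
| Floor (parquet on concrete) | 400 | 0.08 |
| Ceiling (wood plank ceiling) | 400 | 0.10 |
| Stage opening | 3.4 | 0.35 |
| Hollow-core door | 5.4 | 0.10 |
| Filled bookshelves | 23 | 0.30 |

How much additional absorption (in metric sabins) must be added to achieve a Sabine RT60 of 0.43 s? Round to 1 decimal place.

Equivalent absorption area: A₁ = 296.2·0.42 + 400·0.08 + 400·0.10 + 3.4·0.35 + 5.4·0.10 + 23·0.30 = 205.034 m^2.
For T = 0.43 s, need A₂ = 0.161·V/T = 0.161·1600/0.43 = 599.070 sabins.
ΔA = A₂ − A₁ = 599.070 − 205.034 = 394.0 sabins.

394.0 sabins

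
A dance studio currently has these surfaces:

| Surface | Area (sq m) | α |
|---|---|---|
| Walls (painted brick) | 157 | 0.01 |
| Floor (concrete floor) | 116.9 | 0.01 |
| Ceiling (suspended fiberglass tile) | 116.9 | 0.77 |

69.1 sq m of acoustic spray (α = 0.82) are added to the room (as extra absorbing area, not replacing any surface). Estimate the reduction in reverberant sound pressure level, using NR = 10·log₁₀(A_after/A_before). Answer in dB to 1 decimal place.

2.1 dB

Equivalent absorption area: A_before = 157*0.01 + 116.9*0.01 + 116.9*0.77 = 92.752 sq m.
Added absorption = 69.1 × 0.82 = 56.662 sabins.
New total A_after = 149.414 sabins.
NR = 10·log₁₀(149.414/92.752) = 2.1 dB.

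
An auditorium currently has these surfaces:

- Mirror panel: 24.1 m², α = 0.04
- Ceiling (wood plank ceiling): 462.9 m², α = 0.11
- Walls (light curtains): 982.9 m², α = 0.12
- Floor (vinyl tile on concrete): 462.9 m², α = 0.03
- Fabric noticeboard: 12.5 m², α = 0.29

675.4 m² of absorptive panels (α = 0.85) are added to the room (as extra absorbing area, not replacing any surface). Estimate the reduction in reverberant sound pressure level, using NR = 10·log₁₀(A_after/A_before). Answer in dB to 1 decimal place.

6.1 dB

Summing Sᵢαᵢ: 0.964 + 50.919 + 117.948 + 13.887 + 3.625 → A_before = 187.343 sabins.
Treatment contributes 675.4·0.85 = 574.090 sabins.
A_after = 187.343 + 574.090 = 761.433 sabins.
Reduction = 10 log₁₀(A_after/A_before) = 10 log₁₀(4.0644) = 6.1 dB.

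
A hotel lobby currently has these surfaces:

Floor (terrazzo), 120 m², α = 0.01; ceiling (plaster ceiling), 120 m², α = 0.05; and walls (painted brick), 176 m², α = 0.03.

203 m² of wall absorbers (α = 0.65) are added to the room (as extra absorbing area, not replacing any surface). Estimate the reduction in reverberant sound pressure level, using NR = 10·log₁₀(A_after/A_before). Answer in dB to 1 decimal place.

10.6 dB

Summing Sᵢαᵢ: 1.200 + 6.000 + 5.280 → A_before = 12.480 sabins.
Added absorption = 203 × 0.65 = 131.950 sabins.
A_after = 12.480 + 131.950 = 144.430 sabins.
Reduction = 10 log₁₀(A_after/A_before) = 10 log₁₀(11.5729) = 10.6 dB.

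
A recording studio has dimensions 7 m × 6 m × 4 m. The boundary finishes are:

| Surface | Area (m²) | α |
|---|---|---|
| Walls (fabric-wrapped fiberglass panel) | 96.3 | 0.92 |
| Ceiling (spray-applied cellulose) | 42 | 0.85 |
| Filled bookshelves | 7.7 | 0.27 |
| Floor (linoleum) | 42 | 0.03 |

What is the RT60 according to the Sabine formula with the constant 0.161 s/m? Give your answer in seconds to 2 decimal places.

Total absorption A = 96.3×0.92 + 42×0.85 + 7.7×0.27 + 42×0.03
  = 88.596 + 35.700 + 2.079 + 1.260 = 127.635 m² sabins.
V = 7·6·4 = 168 m³.
RT60 = 0.161 · V / A = 0.161 × 168 / 127.635 = 0.21 s.

0.21 sec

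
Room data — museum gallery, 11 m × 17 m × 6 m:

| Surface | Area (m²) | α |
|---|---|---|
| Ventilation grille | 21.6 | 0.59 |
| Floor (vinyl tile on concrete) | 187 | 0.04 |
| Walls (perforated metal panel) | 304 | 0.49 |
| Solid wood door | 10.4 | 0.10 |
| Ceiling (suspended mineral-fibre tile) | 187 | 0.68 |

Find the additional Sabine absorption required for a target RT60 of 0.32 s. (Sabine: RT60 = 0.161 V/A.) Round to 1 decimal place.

Summing Sᵢαᵢ: 12.744 + 7.480 + 148.960 + 1.040 + 127.160 → A₁ = 297.384 sabins.
Target A₂ = 0.161·1122/0.32 = 564.506 sabins (V = 1122 m³).
Additional absorption ΔA = 564.506 − 297.384 = 267.1 sabins.

267.1 sabins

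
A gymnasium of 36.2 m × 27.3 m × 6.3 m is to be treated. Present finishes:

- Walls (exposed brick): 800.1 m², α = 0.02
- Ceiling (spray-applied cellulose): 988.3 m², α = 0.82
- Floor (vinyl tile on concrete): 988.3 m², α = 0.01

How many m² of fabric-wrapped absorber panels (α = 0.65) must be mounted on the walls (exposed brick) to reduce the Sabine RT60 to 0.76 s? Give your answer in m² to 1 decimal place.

Total absorption A₁ = 800.1·0.02 + 988.3·0.82 + 988.3·0.01
  = 16.002 + 810.406 + 9.883 = 836.291 m² sabins.
V = 6226.038 m³. Target absorption A₂ = 0.161 × 6226.038 / 0.76 = 1318.937 sabins.
ΔA needed = 1318.937 − 836.291 = 482.646 sabins.
Net gain per m²: Δα = 0.65 − 0.02 = 0.63.
Panel area = 482.646 / 0.63 = 766.1 m².

766.1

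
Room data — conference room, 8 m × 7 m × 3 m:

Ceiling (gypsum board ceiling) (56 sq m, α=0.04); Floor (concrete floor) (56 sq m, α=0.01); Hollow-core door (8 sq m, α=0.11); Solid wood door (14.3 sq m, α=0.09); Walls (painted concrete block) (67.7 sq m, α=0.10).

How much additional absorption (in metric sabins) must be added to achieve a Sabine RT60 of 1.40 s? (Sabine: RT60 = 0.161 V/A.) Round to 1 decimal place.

Equivalent absorption area: A₁ = 56·0.04 + 56·0.01 + 8·0.11 + 14.3·0.09 + 67.7·0.10 = 11.737 sq m.
V = 168 m³. Required absorption A₂ = 0.161 × 168 / 1.40 = 19.320 sabins.
ΔA = A₂ − A₁ = 19.320 − 11.737 = 7.6 sabins.

7.6 sabins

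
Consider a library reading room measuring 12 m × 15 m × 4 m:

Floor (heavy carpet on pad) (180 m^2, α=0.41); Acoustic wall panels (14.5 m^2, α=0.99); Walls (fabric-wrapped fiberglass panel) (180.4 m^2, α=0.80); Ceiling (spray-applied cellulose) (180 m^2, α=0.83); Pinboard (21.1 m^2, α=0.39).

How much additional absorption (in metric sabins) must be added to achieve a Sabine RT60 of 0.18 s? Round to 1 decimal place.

Equivalent absorption area: A₁ = 180·0.41 + 14.5·0.99 + 180.4·0.80 + 180·0.83 + 21.1·0.39 = 390.104 m^2.
V = 720 m³. Required absorption A₂ = 0.161 × 720 / 0.18 = 644.000 sabins.
Additional absorption ΔA = 644.000 − 390.104 = 253.9 sabins.

253.9 sabins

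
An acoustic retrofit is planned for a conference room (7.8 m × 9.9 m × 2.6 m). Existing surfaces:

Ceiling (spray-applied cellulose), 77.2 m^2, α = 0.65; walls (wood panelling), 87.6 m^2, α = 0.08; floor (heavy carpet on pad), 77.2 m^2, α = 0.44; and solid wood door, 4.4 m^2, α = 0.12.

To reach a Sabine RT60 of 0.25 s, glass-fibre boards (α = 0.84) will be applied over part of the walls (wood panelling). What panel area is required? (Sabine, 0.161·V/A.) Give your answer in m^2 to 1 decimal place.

Equivalent absorption area: A₁ = 77.2·0.65 + 87.6·0.08 + 77.2·0.44 + 4.4·0.12 = 91.684 m^2.
V = 200.772 m³. Target absorption A₂ = 0.161 × 200.772 / 0.25 = 129.297 sabins.
ΔA needed = 129.297 − 91.684 = 37.613 sabins.
Each m^2 of panel replacing the walls (wood panelling) adds (0.84 − 0.08) = 0.76 sabins.
Area = ΔA/Δα = 37.613/0.76 = 49.5 m^2.

49.5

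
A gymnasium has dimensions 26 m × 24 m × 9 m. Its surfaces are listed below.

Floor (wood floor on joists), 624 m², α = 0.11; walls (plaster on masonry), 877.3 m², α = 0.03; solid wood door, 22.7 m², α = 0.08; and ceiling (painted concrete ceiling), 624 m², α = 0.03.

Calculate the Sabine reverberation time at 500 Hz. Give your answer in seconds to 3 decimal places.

A = Σ Sᵢαᵢ = 624·0.11 + 877.3·0.03 + 22.7·0.08 + 624·0.03 = 115.495 sabins.
Room volume: 5616 m³.
T = 0.161 V/A = 0.161·5616/115.495 = 7.829 s.

7.829 sec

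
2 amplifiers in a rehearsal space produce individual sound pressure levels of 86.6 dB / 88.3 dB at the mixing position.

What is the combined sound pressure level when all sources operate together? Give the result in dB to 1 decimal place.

90.5 dB

Σ 10^(Lᵢ/10) = 1.133e+09.
Back to dB: 10·log₁₀ Σ = 90.5 dB.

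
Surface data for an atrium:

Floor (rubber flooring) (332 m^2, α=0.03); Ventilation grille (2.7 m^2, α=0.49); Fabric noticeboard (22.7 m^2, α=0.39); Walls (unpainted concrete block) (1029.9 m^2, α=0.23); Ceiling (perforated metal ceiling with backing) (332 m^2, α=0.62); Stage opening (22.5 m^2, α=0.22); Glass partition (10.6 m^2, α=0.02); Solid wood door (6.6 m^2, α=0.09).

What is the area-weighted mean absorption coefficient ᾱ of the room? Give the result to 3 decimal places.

Total surface area S = 1759.0 m^2.
Σ(Sᵢαᵢ) = 332×0.03 + 2.7×0.49 + 22.7×0.39 + 1029.9×0.23 + 332×0.62 + 22.5×0.22 + 10.6×0.02 + 6.6×0.09 = 468.609.
ᾱ = 468.609 / 1759.0 = 0.266.

0.266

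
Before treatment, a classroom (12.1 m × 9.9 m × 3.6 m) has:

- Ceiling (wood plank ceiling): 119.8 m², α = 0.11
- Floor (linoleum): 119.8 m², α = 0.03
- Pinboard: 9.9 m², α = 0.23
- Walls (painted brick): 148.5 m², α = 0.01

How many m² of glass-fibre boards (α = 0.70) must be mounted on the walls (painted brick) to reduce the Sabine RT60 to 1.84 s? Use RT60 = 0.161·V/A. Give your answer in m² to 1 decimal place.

Summing Sᵢαᵢ: 13.178 + 3.594 + 2.277 + 1.485 → A₁ = 20.534 sabins.
V = 431.244 m³. Target absorption A₂ = 0.161 × 431.244 / 1.84 = 37.734 sabins.
Absorption to add: 37.734 − 20.534 = 17.200 sabins.
Net gain per m²: Δα = 0.70 − 0.01 = 0.69.
Panel area = 17.200 / 0.69 = 24.9 m².

24.9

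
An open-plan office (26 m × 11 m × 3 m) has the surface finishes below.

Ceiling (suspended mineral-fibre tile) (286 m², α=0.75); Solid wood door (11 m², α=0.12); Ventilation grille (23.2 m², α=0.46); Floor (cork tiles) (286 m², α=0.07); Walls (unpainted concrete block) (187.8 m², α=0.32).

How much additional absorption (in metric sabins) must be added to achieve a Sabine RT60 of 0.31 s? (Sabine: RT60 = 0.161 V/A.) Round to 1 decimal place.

A₁ = Σ Sᵢαᵢ = 286*0.75 + 11*0.12 + 23.2*0.46 + 286*0.07 + 187.8*0.32 = 306.608 sabins.
Target A₂ = 0.161·858/0.31 = 445.606 sabins (V = 858 m³).
Additional absorption ΔA = 445.606 − 306.608 = 139.0 sabins.

139.0 sabins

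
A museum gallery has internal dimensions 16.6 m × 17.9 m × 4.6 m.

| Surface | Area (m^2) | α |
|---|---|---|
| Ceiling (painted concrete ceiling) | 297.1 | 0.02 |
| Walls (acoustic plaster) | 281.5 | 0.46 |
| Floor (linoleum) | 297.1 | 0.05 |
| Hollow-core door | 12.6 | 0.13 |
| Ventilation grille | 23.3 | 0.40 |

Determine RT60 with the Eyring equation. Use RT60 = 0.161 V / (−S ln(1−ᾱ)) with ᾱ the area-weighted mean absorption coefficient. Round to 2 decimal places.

S = Σ Sᵢ = 911.6 m^2.
Σ(Sᵢαᵢ) = 297.1·0.02 + 281.5·0.46 + 297.1·0.05 + 12.6·0.13 + 23.3·0.40 = 161.245.
Mean coefficient ᾱ = A/S = 0.1769.
Eyring denominator: −S ln(1−ᾱ) = 177.468.
V = 16.6 × 17.9 × 4.6 = 1366.844 m³.
RT60 = 0.161 × 1366.844 / 177.468 = 1.24 s.

1.24 sec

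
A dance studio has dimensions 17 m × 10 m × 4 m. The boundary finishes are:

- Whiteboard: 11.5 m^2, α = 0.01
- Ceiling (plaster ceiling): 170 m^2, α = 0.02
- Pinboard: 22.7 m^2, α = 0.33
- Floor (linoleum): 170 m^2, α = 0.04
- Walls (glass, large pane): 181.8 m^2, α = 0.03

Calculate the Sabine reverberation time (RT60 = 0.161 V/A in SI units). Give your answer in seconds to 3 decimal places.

4.707 sec

Equivalent absorption area: A = 11.5*0.01 + 170*0.02 + 22.7*0.33 + 170*0.04 + 181.8*0.03 = 23.260 m^2.
V = 17·10·4 = 680 m³.
Sabine: RT60 = 0.161 × 680 / 23.260 = 4.707 s.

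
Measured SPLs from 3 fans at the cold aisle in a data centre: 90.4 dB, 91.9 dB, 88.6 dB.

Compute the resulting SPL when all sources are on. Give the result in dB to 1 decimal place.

Σ 10^(Lᵢ/10) = 3.37e+09.
Combined level = 10 log₁₀(3.37e+09) = 95.3 dB.

95.3 dB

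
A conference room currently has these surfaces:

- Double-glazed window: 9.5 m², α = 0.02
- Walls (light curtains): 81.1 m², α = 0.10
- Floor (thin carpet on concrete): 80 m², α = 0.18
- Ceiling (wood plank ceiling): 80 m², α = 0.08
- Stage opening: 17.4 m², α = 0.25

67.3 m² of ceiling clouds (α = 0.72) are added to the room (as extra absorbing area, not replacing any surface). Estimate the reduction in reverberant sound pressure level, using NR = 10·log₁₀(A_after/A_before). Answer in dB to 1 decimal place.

3.9 dB

Total absorption A_before = 9.5*0.02 + 81.1*0.10 + 80*0.18 + 80*0.08 + 17.4*0.25
  = 0.190 + 8.110 + 14.400 + 6.400 + 4.350 = 33.450 m² sabins.
Added absorption = 67.3 × 0.72 = 48.456 sabins.
A_after = 33.450 + 48.456 = 81.906 sabins.
Reduction = 10 log₁₀(A_after/A_before) = 10 log₁₀(2.4486) = 3.9 dB.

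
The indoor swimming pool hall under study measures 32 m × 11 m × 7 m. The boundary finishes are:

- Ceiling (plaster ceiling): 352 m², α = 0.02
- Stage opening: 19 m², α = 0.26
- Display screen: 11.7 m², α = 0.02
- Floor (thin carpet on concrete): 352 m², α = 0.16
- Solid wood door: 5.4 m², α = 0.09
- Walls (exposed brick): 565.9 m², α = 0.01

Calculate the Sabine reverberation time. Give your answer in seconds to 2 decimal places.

Equivalent absorption area: A = 352*0.02 + 19*0.26 + 11.7*0.02 + 352*0.16 + 5.4*0.09 + 565.9*0.01 = 74.679 m².
Room volume: 2464 m³.
RT60 = 0.161 · V / A = 0.161 × 2464 / 74.679 = 5.31 s.

5.31 seconds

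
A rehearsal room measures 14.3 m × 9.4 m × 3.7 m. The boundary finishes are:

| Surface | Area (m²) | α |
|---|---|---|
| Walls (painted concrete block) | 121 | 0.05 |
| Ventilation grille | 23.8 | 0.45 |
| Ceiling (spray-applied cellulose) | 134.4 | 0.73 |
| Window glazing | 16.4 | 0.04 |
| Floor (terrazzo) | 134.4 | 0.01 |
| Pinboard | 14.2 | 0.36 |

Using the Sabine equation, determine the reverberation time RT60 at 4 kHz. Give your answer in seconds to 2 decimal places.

0.66 seconds

Equivalent absorption area: A = 121·0.05 + 23.8·0.45 + 134.4·0.73 + 16.4·0.04 + 134.4·0.01 + 14.2·0.36 = 121.984 m².
Room volume: 497.354 m³.
T = 0.161 V/A = 0.161·497.354/121.984 = 0.66 s.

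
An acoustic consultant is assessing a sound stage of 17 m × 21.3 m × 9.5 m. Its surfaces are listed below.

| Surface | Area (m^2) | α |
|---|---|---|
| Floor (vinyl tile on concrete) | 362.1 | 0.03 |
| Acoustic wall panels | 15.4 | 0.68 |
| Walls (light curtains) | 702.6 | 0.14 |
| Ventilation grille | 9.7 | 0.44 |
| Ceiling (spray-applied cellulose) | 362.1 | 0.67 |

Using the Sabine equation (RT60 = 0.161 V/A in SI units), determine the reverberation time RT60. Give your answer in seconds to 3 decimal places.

Summing Sᵢαᵢ: 10.863 + 10.472 + 98.364 + 4.268 + 242.607 → A = 366.574 sabins.
Volume V = 17 × 21.3 × 9.5 = 3439.95 m³.
Sabine: RT60 = 0.161 × 3439.95 / 366.574 = 1.511 s.

1.511 s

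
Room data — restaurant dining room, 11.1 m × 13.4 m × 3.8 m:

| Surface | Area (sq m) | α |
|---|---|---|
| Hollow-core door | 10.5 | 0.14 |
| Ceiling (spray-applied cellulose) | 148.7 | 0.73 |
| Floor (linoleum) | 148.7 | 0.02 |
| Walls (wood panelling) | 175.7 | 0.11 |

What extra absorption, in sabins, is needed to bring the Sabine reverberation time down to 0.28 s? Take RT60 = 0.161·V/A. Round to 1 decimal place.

192.7 sabins

Summing Sᵢαᵢ: 1.470 + 108.551 + 2.974 + 19.327 → A₁ = 132.322 sabins.
V = 565.212 m³. Required absorption A₂ = 0.161 × 565.212 / 0.28 = 324.997 sabins.
ΔA = A₂ − A₁ = 324.997 − 132.322 = 192.7 sabins.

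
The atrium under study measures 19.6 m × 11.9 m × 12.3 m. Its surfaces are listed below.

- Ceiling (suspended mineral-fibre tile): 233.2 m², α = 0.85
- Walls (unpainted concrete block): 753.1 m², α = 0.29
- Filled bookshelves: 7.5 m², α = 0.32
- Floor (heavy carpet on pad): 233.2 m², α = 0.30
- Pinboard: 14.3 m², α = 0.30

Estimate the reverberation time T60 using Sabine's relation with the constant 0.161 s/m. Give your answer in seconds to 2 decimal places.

Total absorption A = 233.2*0.85 + 753.1*0.29 + 7.5*0.32 + 233.2*0.30 + 14.3*0.30
  = 198.220 + 218.399 + 2.400 + 69.960 + 4.290 = 493.269 m² sabins.
Volume V = 19.6 × 11.9 × 12.3 = 2868.852 m³.
RT60 = 0.161 · V / A = 0.161 × 2868.852 / 493.269 = 0.94 s.

0.94 s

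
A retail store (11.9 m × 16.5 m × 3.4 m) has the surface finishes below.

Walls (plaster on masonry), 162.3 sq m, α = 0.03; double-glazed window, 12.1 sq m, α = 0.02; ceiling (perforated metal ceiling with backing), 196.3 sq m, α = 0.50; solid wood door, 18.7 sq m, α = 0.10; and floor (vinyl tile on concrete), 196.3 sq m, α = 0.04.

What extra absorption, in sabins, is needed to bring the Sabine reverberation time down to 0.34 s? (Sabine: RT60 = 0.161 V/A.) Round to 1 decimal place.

Summing Sᵢαᵢ: 4.869 + 0.242 + 98.150 + 1.870 + 7.852 → A₁ = 112.983 sabins.
Target A₂ = 0.161·667.59/0.34 = 316.124 sabins (V = 667.59 m³).
Additional absorption ΔA = 316.124 − 112.983 = 203.1 sabins.

203.1 sabins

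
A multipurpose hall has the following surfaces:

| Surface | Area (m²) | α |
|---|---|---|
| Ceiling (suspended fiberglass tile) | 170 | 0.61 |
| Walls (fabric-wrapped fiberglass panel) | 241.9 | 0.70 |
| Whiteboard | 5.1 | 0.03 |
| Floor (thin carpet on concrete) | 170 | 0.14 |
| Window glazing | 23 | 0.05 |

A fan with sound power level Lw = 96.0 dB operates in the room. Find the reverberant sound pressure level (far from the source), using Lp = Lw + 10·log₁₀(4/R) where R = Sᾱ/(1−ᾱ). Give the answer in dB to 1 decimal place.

Σ(Sᵢαᵢ) = 170·0.61 + 241.9·0.70 + 5.1·0.03 + 170·0.14 + 23·0.05 = 298.133; total area S = 610.0 m².
ᾱ = 298.133/610.0 = 0.4887; R = Sᾱ/(1−ᾱ) = 298.133/(1−0.4887) = 583.088 m².
Lp = Lw + 10 log₁₀(4/R) = 96.0 -21.64 = 74.4 dB.

74.4 dB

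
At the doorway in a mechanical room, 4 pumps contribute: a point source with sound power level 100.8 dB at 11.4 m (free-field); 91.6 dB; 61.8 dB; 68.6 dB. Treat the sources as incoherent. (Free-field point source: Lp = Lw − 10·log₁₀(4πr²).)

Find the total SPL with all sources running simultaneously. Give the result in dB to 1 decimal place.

91.6 dB

Source at 11.4 m: Lp = 100.8 − 10·log₁₀(4π·11.4²) = 100.8 − 10·log₁₀(1633.126) = 68.7 dB.
Sum in the linear (power) domain: Σ 10^(Lᵢ/10) = 10^(68.7/10) + 10^(91.6/10) + 10^(61.8/10) + 10^(68.6/10) = 1.462e+09.
Back to dB: 10·log₁₀ Σ = 91.6 dB.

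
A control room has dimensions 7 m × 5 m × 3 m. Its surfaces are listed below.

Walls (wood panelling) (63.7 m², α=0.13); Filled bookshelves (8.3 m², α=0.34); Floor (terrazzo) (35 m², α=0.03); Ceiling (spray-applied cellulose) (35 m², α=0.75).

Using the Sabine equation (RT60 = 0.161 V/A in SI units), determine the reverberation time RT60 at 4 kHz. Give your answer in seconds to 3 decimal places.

Summing Sᵢαᵢ: 8.281 + 2.822 + 1.050 + 26.250 → A = 38.403 sabins.
Volume V = 7 × 5 × 3 = 105 m³.
RT60 = 0.161 · V / A = 0.161 × 105 / 38.403 = 0.440 s.

0.440 sec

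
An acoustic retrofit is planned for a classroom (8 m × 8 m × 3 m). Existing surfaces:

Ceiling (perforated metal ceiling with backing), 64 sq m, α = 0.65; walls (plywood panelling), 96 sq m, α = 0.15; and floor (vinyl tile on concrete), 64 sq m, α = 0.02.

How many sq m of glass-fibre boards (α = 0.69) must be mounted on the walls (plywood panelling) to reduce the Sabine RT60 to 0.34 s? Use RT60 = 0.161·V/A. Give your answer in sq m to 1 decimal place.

Total absorption A₁ = 64*0.65 + 96*0.15 + 64*0.02
  = 41.600 + 14.400 + 1.280 = 57.280 sq m sabins.
Required A₂ = 0.161·192/0.34 = 90.918 sabins.
ΔA needed = 90.918 − 57.280 = 33.638 sabins.
Each sq m of panel replacing the walls (plywood panelling) adds (0.69 − 0.15) = 0.54 sabins.
Area = ΔA/Δα = 33.638/0.54 = 62.3 sq m.

62.3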